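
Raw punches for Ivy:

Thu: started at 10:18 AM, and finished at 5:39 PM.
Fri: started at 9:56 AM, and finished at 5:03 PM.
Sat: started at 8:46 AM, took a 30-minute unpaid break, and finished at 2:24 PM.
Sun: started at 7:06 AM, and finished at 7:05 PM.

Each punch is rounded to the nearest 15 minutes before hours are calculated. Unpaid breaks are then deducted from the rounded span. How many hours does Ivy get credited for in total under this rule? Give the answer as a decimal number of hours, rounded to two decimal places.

31.75 hours

Thu: in 10:18 AM→10:15 AM, out 5:39 PM→5:45 PM; 7 h 30 min
Fri: in 9:56 AM→10:00 AM, out 5:03 PM→5:00 PM; 7 h 0 min
Sat: in 8:46 AM→8:45 AM, out 2:24 PM→2:30 PM; 5 h 45 min − 30 min = 5 h 15 min
Sun: in 7:06 AM→7:00 AM, out 7:05 PM→7:00 PM; 12 h 0 min
Total credited: 31 h 45 min.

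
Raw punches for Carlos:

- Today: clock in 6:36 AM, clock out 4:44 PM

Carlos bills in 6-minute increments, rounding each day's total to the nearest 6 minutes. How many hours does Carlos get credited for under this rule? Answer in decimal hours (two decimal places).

10.10 hours

Today: 6:36 AM–4:44 PM = 10 h 8 min → rounds to 10 h 6 min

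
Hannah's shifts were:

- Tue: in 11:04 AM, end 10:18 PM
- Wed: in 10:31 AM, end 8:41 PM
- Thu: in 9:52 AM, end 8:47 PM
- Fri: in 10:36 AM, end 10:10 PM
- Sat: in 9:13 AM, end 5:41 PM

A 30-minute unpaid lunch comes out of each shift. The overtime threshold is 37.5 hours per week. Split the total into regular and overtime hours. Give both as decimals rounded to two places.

Tue: 11:04 AM–10:18 PM = 11 h 14 min; less 30 min break → 10 h 44 min
Wed: 10:31 AM–8:41 PM = 10 h 10 min; less 30 min break → 9 h 40 min
Thu: 9:52 AM–8:47 PM = 10 h 55 min; less 30 min break → 10 h 25 min
Fri: 10:36 AM–10:10 PM = 11 h 34 min; less 30 min break → 11 h 4 min
Sat: 9:13 AM–5:41 PM = 8 h 28 min; less 30 min break → 7 h 58 min
Total worked: 49 h 51 min = 49.85 h.
Threshold 37.5 h → overtime 12 h 21 min, regular 37 h 30 min.

Regular 37.50 hours, overtime 12.35 hours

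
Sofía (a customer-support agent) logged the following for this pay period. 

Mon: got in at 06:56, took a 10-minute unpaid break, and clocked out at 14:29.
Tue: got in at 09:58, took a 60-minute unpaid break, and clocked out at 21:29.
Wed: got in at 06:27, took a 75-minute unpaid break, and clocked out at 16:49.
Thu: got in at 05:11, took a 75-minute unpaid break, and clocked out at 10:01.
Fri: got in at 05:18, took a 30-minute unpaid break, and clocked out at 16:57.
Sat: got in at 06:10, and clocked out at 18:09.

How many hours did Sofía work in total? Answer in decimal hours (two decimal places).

Mon: 06:56–14:29 = 7 h 33 min; less 10 min break → 7 h 23 min
Tue: 09:58–21:29 = 11 h 31 min; less 60 min break → 10 h 31 min
Wed: 06:27–16:49 = 10 h 22 min; less 75 min break → 9 h 7 min
Thu: 05:11–10:01 = 4 h 50 min; less 75 min break → 3 h 35 min
Fri: 05:18–16:57 = 11 h 39 min; less 30 min break → 11 h 9 min
Sat: 06:10–18:09 = 11 h 59 min
Total: 7 h 23 min + 10 h 31 min + 9 h 7 min + 3 h 35 min + 11 h 9 min + 11 h 59 min = 53 h 44 min.

53.73 hours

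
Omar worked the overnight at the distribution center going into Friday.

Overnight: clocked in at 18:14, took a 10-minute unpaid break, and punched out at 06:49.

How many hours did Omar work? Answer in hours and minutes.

Overnight: 18:14 → midnight = 5 h 46 min; midnight → 06:49 = 6 h 49 min; span 12 h 35 min; less 10 min break → 12 h 25 min

12 h 25 min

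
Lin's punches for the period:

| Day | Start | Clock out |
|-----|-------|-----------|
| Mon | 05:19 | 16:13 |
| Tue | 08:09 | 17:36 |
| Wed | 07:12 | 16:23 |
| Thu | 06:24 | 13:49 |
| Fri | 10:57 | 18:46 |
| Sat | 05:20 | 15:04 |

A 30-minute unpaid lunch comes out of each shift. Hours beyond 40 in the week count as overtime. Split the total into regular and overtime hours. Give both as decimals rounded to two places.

Regular 40.00 hours, overtime 11.50 hours

Mon: 05:19–16:13 = 10 h 54 min; less 30 min break → 10 h 24 min
Tue: 08:09–17:36 = 9 h 27 min; less 30 min break → 8 h 57 min
Wed: 07:12–16:23 = 9 h 11 min; less 30 min break → 8 h 41 min
Thu: 06:24–13:49 = 7 h 25 min; less 30 min break → 6 h 55 min
Fri: 10:57–18:46 = 7 h 49 min; less 30 min break → 7 h 19 min
Sat: 05:20–15:04 = 9 h 44 min; less 30 min break → 9 h 14 min
Total worked: 51 h 30 min = 51.50 h.
Threshold 40 h → overtime 11 h 30 min, regular 40 h 0 min.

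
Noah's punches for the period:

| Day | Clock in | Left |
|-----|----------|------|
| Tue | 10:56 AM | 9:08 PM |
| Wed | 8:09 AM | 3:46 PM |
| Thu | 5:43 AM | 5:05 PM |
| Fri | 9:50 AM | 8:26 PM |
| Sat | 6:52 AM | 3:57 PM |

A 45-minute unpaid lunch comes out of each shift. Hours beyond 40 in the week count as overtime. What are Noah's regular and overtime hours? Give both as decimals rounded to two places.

Regular 40.00 hours, overtime 5.12 hours

Tue: 10:56 AM–9:08 PM = 10 h 12 min; less 45 min break → 9 h 27 min
Wed: 8:09 AM–3:46 PM = 7 h 37 min; less 45 min break → 6 h 52 min
Thu: 5:43 AM–5:05 PM = 11 h 22 min; less 45 min break → 10 h 37 min
Fri: 9:50 AM–8:26 PM = 10 h 36 min; less 45 min break → 9 h 51 min
Sat: 6:52 AM–3:57 PM = 9 h 5 min; less 45 min break → 8 h 20 min
Total worked: 45 h 7 min = 45.12 h.
Threshold 40 h → overtime 5 h 7 min, regular 40 h 0 min.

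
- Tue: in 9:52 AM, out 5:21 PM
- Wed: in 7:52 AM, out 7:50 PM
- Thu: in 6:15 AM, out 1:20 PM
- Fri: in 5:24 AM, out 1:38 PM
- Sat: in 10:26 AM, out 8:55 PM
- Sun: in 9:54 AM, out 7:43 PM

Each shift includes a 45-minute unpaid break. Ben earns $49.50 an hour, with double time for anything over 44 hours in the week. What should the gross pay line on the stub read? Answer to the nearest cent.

Tue: 9:52 AM–5:21 PM = 7 h 29 min; less 45 min break → 6 h 44 min
Wed: 7:52 AM–7:50 PM = 11 h 58 min; less 45 min break → 11 h 13 min
Thu: 6:15 AM–1:20 PM = 7 h 5 min; less 45 min break → 6 h 20 min
Fri: 5:24 AM–1:38 PM = 8 h 14 min; less 45 min break → 7 h 29 min
Sat: 10:26 AM–8:55 PM = 10 h 29 min; less 45 min break → 9 h 44 min
Sun: 9:54 AM–7:43 PM = 9 h 49 min; less 45 min break → 9 h 4 min
Total worked: 50 h 34 min = 3034 min.
Regular 44 h 0 min = 2640 min at $49.50/h; overtime 6 h 34 min = 394 min at $99.00/h.
Pay = (2640 × $49.50 + 394 × $99.00) ÷ 60 = $2828.10.

$2828.10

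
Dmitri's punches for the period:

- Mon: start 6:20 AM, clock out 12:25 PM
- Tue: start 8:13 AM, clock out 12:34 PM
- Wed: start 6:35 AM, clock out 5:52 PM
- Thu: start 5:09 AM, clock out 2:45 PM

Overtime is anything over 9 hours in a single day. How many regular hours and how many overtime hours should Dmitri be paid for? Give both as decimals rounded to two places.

Mon: 6:20 AM–12:25 PM = 6 h 5 min
Tue: 8:13 AM–12:34 PM = 4 h 21 min
Wed: 6:35 AM–5:52 PM = 11 h 17 min
Thu: 5:09 AM–2:45 PM = 9 h 36 min
Mon reg 6 h 5 min / OT 0 h 0 min; Tue reg 4 h 21 min / OT 0 h 0 min; Wed reg 9 h 0 min / OT 2 h 17 min; Thu reg 9 h 0 min / OT 0 h 36 min.
Totals: regular 28 h 26 min, overtime 2 h 53 min.

Regular 28.43 hours, overtime 2.88 hours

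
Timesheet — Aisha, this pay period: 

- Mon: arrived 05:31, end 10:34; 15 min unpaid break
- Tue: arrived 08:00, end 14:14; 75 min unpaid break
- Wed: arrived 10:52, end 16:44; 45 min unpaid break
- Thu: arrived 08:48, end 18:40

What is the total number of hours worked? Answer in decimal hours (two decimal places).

24.77 hours

Mon: 05:31–10:34 = 5 h 3 min; less 15 min break → 4 h 48 min
Tue: 08:00–14:14 = 6 h 14 min; less 75 min break → 4 h 59 min
Wed: 10:52–16:44 = 5 h 52 min; less 45 min break → 5 h 7 min
Thu: 08:48–18:40 = 9 h 52 min
Total: 4 h 48 min + 4 h 59 min + 5 h 7 min + 9 h 52 min = 24 h 46 min.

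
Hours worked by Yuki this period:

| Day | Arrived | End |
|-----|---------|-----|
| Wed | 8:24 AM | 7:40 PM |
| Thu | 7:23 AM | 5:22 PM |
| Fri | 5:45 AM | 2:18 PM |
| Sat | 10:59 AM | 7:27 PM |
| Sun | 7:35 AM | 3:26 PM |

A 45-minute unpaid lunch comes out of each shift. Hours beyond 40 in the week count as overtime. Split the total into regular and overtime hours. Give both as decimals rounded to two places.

Regular 40.00 hours, overtime 2.37 hours

Wed: 8:24 AM–7:40 PM = 11 h 16 min; less 45 min break → 10 h 31 min
Thu: 7:23 AM–5:22 PM = 9 h 59 min; less 45 min break → 9 h 14 min
Fri: 5:45 AM–2:18 PM = 8 h 33 min; less 45 min break → 7 h 48 min
Sat: 10:59 AM–7:27 PM = 8 h 28 min; less 45 min break → 7 h 43 min
Sun: 7:35 AM–3:26 PM = 7 h 51 min; less 45 min break → 7 h 6 min
Total worked: 42 h 22 min = 42.37 h.
Threshold 40 h → overtime 2 h 22 min, regular 40 h 0 min.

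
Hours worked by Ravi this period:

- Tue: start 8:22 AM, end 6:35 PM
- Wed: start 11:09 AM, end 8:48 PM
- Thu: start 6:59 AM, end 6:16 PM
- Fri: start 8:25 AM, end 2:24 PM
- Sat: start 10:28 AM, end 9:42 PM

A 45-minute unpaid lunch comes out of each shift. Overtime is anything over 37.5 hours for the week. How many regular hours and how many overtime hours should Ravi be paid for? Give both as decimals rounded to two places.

Regular 37.50 hours, overtime 7.12 hours

Tue: 8:22 AM–6:35 PM = 10 h 13 min; less 45 min break → 9 h 28 min
Wed: 11:09 AM–8:48 PM = 9 h 39 min; less 45 min break → 8 h 54 min
Thu: 6:59 AM–6:16 PM = 11 h 17 min; less 45 min break → 10 h 32 min
Fri: 8:25 AM–2:24 PM = 5 h 59 min; less 45 min break → 5 h 14 min
Sat: 10:28 AM–9:42 PM = 11 h 14 min; less 45 min break → 10 h 29 min
Total worked: 44 h 37 min = 44.62 h.
Threshold 37.5 h → overtime 7 h 7 min, regular 37 h 30 min.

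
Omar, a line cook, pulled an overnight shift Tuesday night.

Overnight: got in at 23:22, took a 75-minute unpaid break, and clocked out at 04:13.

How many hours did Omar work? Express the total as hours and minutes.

3 h 36 min

Overnight: 23:22 → midnight = 0 h 38 min; midnight → 04:13 = 4 h 13 min; span 4 h 51 min; less 75 min break → 3 h 36 min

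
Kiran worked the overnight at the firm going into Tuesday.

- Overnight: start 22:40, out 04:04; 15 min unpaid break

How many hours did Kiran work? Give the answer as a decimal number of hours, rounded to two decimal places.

Overnight: 22:40 → midnight = 1 h 20 min; midnight → 04:04 = 4 h 4 min; span 5 h 24 min; less 15 min break → 5 h 9 min

5.15 hours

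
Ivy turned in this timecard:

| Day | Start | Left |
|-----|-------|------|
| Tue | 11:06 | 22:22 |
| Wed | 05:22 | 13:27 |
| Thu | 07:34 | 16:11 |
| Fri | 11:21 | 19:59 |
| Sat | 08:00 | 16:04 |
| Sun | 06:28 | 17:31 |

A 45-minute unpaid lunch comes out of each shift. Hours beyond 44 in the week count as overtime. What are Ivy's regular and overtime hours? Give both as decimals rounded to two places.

Regular 44.00 hours, overtime 7.22 hours

Tue: 11:06–22:22 = 11 h 16 min; less 45 min break → 10 h 31 min
Wed: 05:22–13:27 = 8 h 5 min; less 45 min break → 7 h 20 min
Thu: 07:34–16:11 = 8 h 37 min; less 45 min break → 7 h 52 min
Fri: 11:21–19:59 = 8 h 38 min; less 45 min break → 7 h 53 min
Sat: 08:00–16:04 = 8 h 4 min; less 45 min break → 7 h 19 min
Sun: 06:28–17:31 = 11 h 3 min; less 45 min break → 10 h 18 min
Total worked: 51 h 13 min = 51.22 h.
Threshold 44 h → overtime 7 h 13 min, regular 44 h 0 min.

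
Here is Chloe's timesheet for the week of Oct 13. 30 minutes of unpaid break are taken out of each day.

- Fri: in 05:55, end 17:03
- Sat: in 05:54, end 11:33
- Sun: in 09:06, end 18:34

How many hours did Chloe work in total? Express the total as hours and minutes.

Fri: 05:55–17:03 = 11 h 8 min; less 30 min break → 10 h 38 min
Sat: 05:54–11:33 = 5 h 39 min; less 30 min break → 5 h 9 min
Sun: 09:06–18:34 = 9 h 28 min; less 30 min break → 8 h 58 min
Total: 10 h 38 min + 5 h 9 min + 8 h 58 min = 24 h 45 min.

24 h 45 min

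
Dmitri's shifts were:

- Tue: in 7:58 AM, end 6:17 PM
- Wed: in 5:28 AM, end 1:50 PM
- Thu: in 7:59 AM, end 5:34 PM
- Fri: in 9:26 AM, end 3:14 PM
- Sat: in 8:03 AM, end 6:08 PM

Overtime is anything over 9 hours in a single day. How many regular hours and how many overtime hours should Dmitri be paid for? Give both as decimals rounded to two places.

Tue: 7:58 AM–6:17 PM = 10 h 19 min
Wed: 5:28 AM–1:50 PM = 8 h 22 min
Thu: 7:59 AM–5:34 PM = 9 h 35 min
Fri: 9:26 AM–3:14 PM = 5 h 48 min
Sat: 8:03 AM–6:08 PM = 10 h 5 min
Tue reg 9 h 0 min / OT 1 h 19 min; Wed reg 8 h 22 min / OT 0 h 0 min; Thu reg 9 h 0 min / OT 0 h 35 min; Fri reg 5 h 48 min / OT 0 h 0 min; Sat reg 9 h 0 min / OT 1 h 5 min.
Totals: regular 41 h 10 min, overtime 2 h 59 min.

Regular 41.17 hours, overtime 2.98 hours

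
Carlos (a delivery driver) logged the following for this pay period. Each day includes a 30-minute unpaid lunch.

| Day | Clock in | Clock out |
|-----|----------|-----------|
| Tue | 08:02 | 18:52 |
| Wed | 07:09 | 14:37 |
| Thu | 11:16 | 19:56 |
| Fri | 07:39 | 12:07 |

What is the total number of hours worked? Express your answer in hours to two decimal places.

Tue: 08:02–18:52 = 10 h 50 min; less 30 min break → 10 h 20 min
Wed: 07:09–14:37 = 7 h 28 min; less 30 min break → 6 h 58 min
Thu: 11:16–19:56 = 8 h 40 min; less 30 min break → 8 h 10 min
Fri: 07:39–12:07 = 4 h 28 min; less 30 min break → 3 h 58 min
Total: 10 h 20 min + 6 h 58 min + 8 h 10 min + 3 h 58 min = 29 h 26 min.

29.43 hours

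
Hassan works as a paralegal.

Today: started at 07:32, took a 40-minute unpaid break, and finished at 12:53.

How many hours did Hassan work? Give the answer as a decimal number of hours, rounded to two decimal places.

Today: 07:32–12:53 = 5 h 21 min; less 40 min break → 4 h 41 min

4.68 hours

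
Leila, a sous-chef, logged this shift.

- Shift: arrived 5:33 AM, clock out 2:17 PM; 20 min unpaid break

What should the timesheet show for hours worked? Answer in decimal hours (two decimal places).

8.40 hours

Shift: 5:33 AM–2:17 PM = 8 h 44 min; less 20 min break → 8 h 24 min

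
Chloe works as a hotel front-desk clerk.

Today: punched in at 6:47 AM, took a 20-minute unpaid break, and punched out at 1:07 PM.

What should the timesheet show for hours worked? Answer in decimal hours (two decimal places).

6.00 hours

Today: 6:47 AM–1:07 PM = 6 h 20 min; less 20 min break → 6 h 0 min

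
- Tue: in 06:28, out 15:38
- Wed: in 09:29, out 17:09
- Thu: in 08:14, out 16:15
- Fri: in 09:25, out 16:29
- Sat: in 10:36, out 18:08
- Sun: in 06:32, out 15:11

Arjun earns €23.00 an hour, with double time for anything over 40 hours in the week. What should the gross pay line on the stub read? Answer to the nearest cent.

€1292.60

Tue: 06:28–15:38 = 9 h 10 min
Wed: 09:29–17:09 = 7 h 40 min
Thu: 08:14–16:15 = 8 h 1 min
Fri: 09:25–16:29 = 7 h 4 min
Sat: 10:36–18:08 = 7 h 32 min
Sun: 06:32–15:11 = 8 h 39 min
Total worked: 48 h 6 min = 2886 min.
Regular 40 h 0 min = 2400 min at €23.00/h; overtime 8 h 6 min = 486 min at €46.00/h.
Pay = (2400 × €23.00 + 486 × €46.00) ÷ 60 = €1292.60.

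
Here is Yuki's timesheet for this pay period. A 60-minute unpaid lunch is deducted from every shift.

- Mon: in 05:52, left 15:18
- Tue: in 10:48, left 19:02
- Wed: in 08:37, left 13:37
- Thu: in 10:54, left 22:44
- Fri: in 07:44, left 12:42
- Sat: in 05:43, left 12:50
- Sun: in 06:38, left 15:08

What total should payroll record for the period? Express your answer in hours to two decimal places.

48.08 hours

Mon: 05:52–15:18 = 9 h 26 min; less 60 min break → 8 h 26 min
Tue: 10:48–19:02 = 8 h 14 min; less 60 min break → 7 h 14 min
Wed: 08:37–13:37 = 5 h 0 min; less 60 min break → 4 h 0 min
Thu: 10:54–22:44 = 11 h 50 min; less 60 min break → 10 h 50 min
Fri: 07:44–12:42 = 4 h 58 min; less 60 min break → 3 h 58 min
Sat: 05:43–12:50 = 7 h 7 min; less 60 min break → 6 h 7 min
Sun: 06:38–15:08 = 8 h 30 min; less 60 min break → 7 h 30 min
Total: 8 h 26 min + 7 h 14 min + 4 h 0 min + 10 h 50 min + 3 h 58 min + 6 h 7 min + 7 h 30 min = 48 h 5 min.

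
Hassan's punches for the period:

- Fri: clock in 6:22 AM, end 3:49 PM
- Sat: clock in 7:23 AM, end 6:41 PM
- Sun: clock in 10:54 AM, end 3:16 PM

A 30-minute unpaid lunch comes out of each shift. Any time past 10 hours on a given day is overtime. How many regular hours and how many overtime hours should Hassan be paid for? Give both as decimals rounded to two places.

Regular 22.82 hours, overtime 0.80 hours

Fri: 6:22 AM–3:49 PM = 9 h 27 min; less 30 min break → 8 h 57 min
Sat: 7:23 AM–6:41 PM = 11 h 18 min; less 30 min break → 10 h 48 min
Sun: 10:54 AM–3:16 PM = 4 h 22 min; less 30 min break → 3 h 52 min
Fri reg 8 h 57 min / OT 0 h 0 min; Sat reg 10 h 0 min / OT 0 h 48 min; Sun reg 3 h 52 min / OT 0 h 0 min.
Totals: regular 22 h 49 min, overtime 0 h 48 min.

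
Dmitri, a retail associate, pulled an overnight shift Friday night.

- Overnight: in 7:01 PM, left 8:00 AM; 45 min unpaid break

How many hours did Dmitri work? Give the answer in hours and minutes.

12 h 14 min

Overnight: 7:01 PM → midnight = 4 h 59 min; midnight → 8:00 AM = 8 h 0 min; span 12 h 59 min; less 45 min break → 12 h 14 min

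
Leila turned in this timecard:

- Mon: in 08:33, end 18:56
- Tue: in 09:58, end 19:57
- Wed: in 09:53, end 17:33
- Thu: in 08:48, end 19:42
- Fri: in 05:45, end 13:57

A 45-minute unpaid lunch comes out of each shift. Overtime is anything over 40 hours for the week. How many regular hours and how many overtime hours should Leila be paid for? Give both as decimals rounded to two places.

Mon: 08:33–18:56 = 10 h 23 min; less 45 min break → 9 h 38 min
Tue: 09:58–19:57 = 9 h 59 min; less 45 min break → 9 h 14 min
Wed: 09:53–17:33 = 7 h 40 min; less 45 min break → 6 h 55 min
Thu: 08:48–19:42 = 10 h 54 min; less 45 min break → 10 h 9 min
Fri: 05:45–13:57 = 8 h 12 min; less 45 min break → 7 h 27 min
Total worked: 43 h 23 min = 43.38 h.
Threshold 40 h → overtime 3 h 23 min, regular 40 h 0 min.

Regular 40.00 hours, overtime 3.38 hours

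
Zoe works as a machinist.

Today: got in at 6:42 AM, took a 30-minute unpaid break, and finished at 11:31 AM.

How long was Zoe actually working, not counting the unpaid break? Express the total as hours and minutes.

4 h 19 min

Today: 6:42 AM–11:31 AM = 4 h 49 min; less 30 min break → 4 h 19 min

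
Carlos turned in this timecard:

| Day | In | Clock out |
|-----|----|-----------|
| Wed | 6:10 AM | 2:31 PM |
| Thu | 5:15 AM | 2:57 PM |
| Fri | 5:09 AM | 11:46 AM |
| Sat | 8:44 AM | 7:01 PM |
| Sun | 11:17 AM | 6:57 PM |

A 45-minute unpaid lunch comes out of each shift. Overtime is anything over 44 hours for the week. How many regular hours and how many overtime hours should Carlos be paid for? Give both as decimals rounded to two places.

Regular 38.87 hours, overtime 0.00 hours

Wed: 6:10 AM–2:31 PM = 8 h 21 min; less 45 min break → 7 h 36 min
Thu: 5:15 AM–2:57 PM = 9 h 42 min; less 45 min break → 8 h 57 min
Fri: 5:09 AM–11:46 AM = 6 h 37 min; less 45 min break → 5 h 52 min
Sat: 8:44 AM–7:01 PM = 10 h 17 min; less 45 min break → 9 h 32 min
Sun: 11:17 AM–6:57 PM = 7 h 40 min; less 45 min break → 6 h 55 min
Total worked: 38 h 52 min = 38.87 h.
Threshold 44 h → overtime 0 h 0 min, regular 38 h 52 min.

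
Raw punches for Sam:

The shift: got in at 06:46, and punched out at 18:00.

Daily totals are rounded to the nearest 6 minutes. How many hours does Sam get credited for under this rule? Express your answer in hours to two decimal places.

11.20 hours

The shift: 06:46–18:00 = 11 h 14 min → rounds to 11 h 12 min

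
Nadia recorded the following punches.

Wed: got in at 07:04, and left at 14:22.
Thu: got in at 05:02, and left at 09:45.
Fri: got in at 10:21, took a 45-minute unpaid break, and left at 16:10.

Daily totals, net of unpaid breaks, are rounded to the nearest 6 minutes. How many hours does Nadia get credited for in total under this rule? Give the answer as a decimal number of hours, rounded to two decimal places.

Wed: 07:04–14:22 = 7 h 18 min → rounds to 7 h 18 min
Thu: 05:02–09:45 = 4 h 43 min → rounds to 4 h 42 min
Fri: 10:21–16:10 = 5 h 49 min − 45 min = 5 h 4 min → rounds to 5 h 6 min
Total credited: 17 h 6 min.

17.10 hours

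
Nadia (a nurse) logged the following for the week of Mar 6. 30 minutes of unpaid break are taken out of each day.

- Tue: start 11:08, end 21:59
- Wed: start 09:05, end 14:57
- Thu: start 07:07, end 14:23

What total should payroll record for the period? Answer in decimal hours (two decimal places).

22.48 hours

Tue: 11:08–21:59 = 10 h 51 min; less 30 min break → 10 h 21 min
Wed: 09:05–14:57 = 5 h 52 min; less 30 min break → 5 h 22 min
Thu: 07:07–14:23 = 7 h 16 min; less 30 min break → 6 h 46 min
Total: 10 h 21 min + 5 h 22 min + 6 h 46 min = 22 h 29 min.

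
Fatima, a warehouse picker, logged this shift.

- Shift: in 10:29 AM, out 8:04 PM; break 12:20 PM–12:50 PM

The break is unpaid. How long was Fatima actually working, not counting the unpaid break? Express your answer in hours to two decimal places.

Shift: 10:29 AM–8:04 PM = 9 h 35 min; less 30 min break → 9 h 5 min

9.08 hours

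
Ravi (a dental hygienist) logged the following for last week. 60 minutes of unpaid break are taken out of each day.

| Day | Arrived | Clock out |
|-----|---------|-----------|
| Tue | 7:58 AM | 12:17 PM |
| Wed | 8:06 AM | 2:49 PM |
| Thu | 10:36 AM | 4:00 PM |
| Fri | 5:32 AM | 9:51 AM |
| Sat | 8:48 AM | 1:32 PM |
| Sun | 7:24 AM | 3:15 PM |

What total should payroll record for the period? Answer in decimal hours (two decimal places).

Tue: 7:58 AM–12:17 PM = 4 h 19 min; less 60 min break → 3 h 19 min
Wed: 8:06 AM–2:49 PM = 6 h 43 min; less 60 min break → 5 h 43 min
Thu: 10:36 AM–4:00 PM = 5 h 24 min; less 60 min break → 4 h 24 min
Fri: 5:32 AM–9:51 AM = 4 h 19 min; less 60 min break → 3 h 19 min
Sat: 8:48 AM–1:32 PM = 4 h 44 min; less 60 min break → 3 h 44 min
Sun: 7:24 AM–3:15 PM = 7 h 51 min; less 60 min break → 6 h 51 min
Total: 3 h 19 min + 5 h 43 min + 4 h 24 min + 3 h 19 min + 3 h 44 min + 6 h 51 min = 27 h 20 min.

27.33 hours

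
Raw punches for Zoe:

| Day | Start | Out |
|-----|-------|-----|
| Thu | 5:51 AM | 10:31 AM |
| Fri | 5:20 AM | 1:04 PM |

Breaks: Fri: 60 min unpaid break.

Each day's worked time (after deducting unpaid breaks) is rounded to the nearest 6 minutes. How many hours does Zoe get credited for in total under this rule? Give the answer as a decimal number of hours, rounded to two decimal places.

11.40 hours

Thu: 5:51 AM–10:31 AM = 4 h 40 min → rounds to 4 h 42 min
Fri: 5:20 AM–1:04 PM = 7 h 44 min − 60 min = 6 h 44 min → rounds to 6 h 42 min
Total credited: 11 h 24 min.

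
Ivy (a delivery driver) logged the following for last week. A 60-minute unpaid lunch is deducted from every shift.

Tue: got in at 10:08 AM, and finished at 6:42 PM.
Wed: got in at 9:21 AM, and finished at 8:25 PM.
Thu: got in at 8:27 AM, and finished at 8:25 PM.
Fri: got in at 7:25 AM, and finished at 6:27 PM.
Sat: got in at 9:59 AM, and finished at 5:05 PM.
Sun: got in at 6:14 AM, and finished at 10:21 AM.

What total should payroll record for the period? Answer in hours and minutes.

47 h 51 min

Tue: 10:08 AM–6:42 PM = 8 h 34 min; less 60 min break → 7 h 34 min
Wed: 9:21 AM–8:25 PM = 11 h 4 min; less 60 min break → 10 h 4 min
Thu: 8:27 AM–8:25 PM = 11 h 58 min; less 60 min break → 10 h 58 min
Fri: 7:25 AM–6:27 PM = 11 h 2 min; less 60 min break → 10 h 2 min
Sat: 9:59 AM–5:05 PM = 7 h 6 min; less 60 min break → 6 h 6 min
Sun: 6:14 AM–10:21 AM = 4 h 7 min; less 60 min break → 3 h 7 min
Total: 7 h 34 min + 10 h 4 min + 10 h 58 min + 10 h 2 min + 6 h 6 min + 3 h 7 min = 47 h 51 min.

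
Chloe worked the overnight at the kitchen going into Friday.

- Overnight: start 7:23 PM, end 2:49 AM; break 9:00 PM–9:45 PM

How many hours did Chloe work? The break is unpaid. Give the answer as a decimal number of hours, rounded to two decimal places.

Overnight: 7:23 PM → midnight = 4 h 37 min; midnight → 2:49 AM = 2 h 49 min; span 7 h 26 min; less 45 min break → 6 h 41 min

6.68 hours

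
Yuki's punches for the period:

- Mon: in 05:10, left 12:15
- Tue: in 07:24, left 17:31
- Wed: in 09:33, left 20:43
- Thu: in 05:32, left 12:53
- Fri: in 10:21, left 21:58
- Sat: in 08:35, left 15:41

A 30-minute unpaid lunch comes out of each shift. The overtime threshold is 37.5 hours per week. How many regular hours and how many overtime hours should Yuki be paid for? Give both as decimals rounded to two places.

Mon: 05:10–12:15 = 7 h 5 min; less 30 min break → 6 h 35 min
Tue: 07:24–17:31 = 10 h 7 min; less 30 min break → 9 h 37 min
Wed: 09:33–20:43 = 11 h 10 min; less 30 min break → 10 h 40 min
Thu: 05:32–12:53 = 7 h 21 min; less 30 min break → 6 h 51 min
Fri: 10:21–21:58 = 11 h 37 min; less 30 min break → 11 h 7 min
Sat: 08:35–15:41 = 7 h 6 min; less 30 min break → 6 h 36 min
Total worked: 51 h 26 min = 51.43 h.
Threshold 37.5 h → overtime 13 h 56 min, regular 37 h 30 min.

Regular 37.50 hours, overtime 13.93 hours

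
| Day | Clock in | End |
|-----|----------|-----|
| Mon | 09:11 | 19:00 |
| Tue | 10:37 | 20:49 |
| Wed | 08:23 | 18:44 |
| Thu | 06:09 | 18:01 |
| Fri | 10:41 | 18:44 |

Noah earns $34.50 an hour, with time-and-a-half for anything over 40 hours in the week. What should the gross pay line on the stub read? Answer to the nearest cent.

Mon: 09:11–19:00 = 9 h 49 min
Tue: 10:37–20:49 = 10 h 12 min
Wed: 08:23–18:44 = 10 h 21 min
Thu: 06:09–18:01 = 11 h 52 min
Fri: 10:41–18:44 = 8 h 3 min
Total worked: 50 h 17 min = 3017 min.
Regular 40 h 0 min = 2400 min at $34.50/h; overtime 10 h 17 min = 617 min at $51.75/h.
Pay = (2400 × $34.50 + 617 × $51.75) ÷ 60 = $1912.16.

$1912.16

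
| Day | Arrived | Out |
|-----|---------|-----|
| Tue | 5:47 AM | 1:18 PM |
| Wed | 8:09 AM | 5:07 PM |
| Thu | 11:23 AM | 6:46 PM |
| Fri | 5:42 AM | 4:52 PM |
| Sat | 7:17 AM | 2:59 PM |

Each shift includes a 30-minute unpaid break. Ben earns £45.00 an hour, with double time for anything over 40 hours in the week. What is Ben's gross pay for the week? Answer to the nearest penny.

Tue: 5:47 AM–1:18 PM = 7 h 31 min; less 30 min break → 7 h 1 min
Wed: 8:09 AM–5:07 PM = 8 h 58 min; less 30 min break → 8 h 28 min
Thu: 11:23 AM–6:46 PM = 7 h 23 min; less 30 min break → 6 h 53 min
Fri: 5:42 AM–4:52 PM = 11 h 10 min; less 30 min break → 10 h 40 min
Sat: 7:17 AM–2:59 PM = 7 h 42 min; less 30 min break → 7 h 12 min
Total worked: 40 h 14 min = 2414 min.
Regular 40 h 0 min = 2400 min at £45.00/h; overtime 0 h 14 min = 14 min at £90.00/h.
Pay = (2400 × £45.00 + 14 × £90.00) ÷ 60 = £1821.00.

£1821.00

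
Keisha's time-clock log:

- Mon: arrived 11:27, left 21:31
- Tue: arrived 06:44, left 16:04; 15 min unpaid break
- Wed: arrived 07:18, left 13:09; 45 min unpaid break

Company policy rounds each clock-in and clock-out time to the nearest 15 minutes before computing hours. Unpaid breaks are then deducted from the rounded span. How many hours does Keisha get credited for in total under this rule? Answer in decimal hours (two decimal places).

Mon: in 11:27→11:30, out 21:31→21:30; 10 h 0 min
Tue: in 06:44→06:45, out 16:04→16:00; 9 h 15 min − 15 min = 9 h 0 min
Wed: in 07:18→07:15, out 13:09→13:15; 6 h 0 min − 45 min = 5 h 15 min
Total credited: 24 h 15 min.

24.25 hours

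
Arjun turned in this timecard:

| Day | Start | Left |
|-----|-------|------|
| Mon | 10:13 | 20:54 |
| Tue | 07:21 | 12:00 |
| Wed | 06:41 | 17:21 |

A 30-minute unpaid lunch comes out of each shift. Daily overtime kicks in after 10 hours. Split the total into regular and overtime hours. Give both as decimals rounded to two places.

Regular 24.15 hours, overtime 0.35 hours

Mon: 10:13–20:54 = 10 h 41 min; less 30 min break → 10 h 11 min
Tue: 07:21–12:00 = 4 h 39 min; less 30 min break → 4 h 9 min
Wed: 06:41–17:21 = 10 h 40 min; less 30 min break → 10 h 10 min
Mon reg 10 h 0 min / OT 0 h 11 min; Tue reg 4 h 9 min / OT 0 h 0 min; Wed reg 10 h 0 min / OT 0 h 10 min.
Totals: regular 24 h 9 min, overtime 0 h 21 min.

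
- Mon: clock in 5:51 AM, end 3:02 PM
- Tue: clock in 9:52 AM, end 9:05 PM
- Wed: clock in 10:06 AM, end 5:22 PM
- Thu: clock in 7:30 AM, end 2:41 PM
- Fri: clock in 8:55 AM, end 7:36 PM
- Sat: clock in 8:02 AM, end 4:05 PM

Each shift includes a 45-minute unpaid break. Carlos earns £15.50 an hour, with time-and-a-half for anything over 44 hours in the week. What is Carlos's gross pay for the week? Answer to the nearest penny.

Mon: 5:51 AM–3:02 PM = 9 h 11 min; less 45 min break → 8 h 26 min
Tue: 9:52 AM–9:05 PM = 11 h 13 min; less 45 min break → 10 h 28 min
Wed: 10:06 AM–5:22 PM = 7 h 16 min; less 45 min break → 6 h 31 min
Thu: 7:30 AM–2:41 PM = 7 h 11 min; less 45 min break → 6 h 26 min
Fri: 8:55 AM–7:36 PM = 10 h 41 min; less 45 min break → 9 h 56 min
Sat: 8:02 AM–4:05 PM = 8 h 3 min; less 45 min break → 7 h 18 min
Total worked: 49 h 5 min = 2945 min.
Regular 44 h 0 min = 2640 min at £15.50/h; overtime 5 h 5 min = 305 min at £23.25/h.
Pay = (2640 × £15.50 + 305 × £23.25) ÷ 60 = £800.19.

£800.19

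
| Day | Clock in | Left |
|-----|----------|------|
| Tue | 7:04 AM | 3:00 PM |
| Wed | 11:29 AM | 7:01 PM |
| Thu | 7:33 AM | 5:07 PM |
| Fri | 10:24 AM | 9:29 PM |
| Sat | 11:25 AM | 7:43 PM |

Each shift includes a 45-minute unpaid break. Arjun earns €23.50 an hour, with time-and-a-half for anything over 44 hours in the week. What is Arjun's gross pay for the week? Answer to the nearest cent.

Tue: 7:04 AM–3:00 PM = 7 h 56 min; less 45 min break → 7 h 11 min
Wed: 11:29 AM–7:01 PM = 7 h 32 min; less 45 min break → 6 h 47 min
Thu: 7:33 AM–5:07 PM = 9 h 34 min; less 45 min break → 8 h 49 min
Fri: 10:24 AM–9:29 PM = 11 h 5 min; less 45 min break → 10 h 20 min
Sat: 11:25 AM–7:43 PM = 8 h 18 min; less 45 min break → 7 h 33 min
Total worked: 40 h 40 min = 2440 min.
Regular 40 h 40 min = 2440 min at €23.50/h; overtime 0 h 0 min = 0 min at €35.25/h.
Pay = (2440 × €23.50 + 0 × €35.25) ÷ 60 = €955.67.

€955.67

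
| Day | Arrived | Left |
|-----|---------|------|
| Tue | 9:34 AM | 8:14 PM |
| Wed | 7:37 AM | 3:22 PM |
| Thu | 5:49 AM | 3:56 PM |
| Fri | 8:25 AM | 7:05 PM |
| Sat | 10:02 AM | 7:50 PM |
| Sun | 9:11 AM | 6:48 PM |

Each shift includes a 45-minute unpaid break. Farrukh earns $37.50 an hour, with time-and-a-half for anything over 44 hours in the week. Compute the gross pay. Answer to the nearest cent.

Tue: 9:34 AM–8:14 PM = 10 h 40 min; less 45 min break → 9 h 55 min
Wed: 7:37 AM–3:22 PM = 7 h 45 min; less 45 min break → 7 h 0 min
Thu: 5:49 AM–3:56 PM = 10 h 7 min; less 45 min break → 9 h 22 min
Fri: 8:25 AM–7:05 PM = 10 h 40 min; less 45 min break → 9 h 55 min
Sat: 10:02 AM–7:50 PM = 9 h 48 min; less 45 min break → 9 h 3 min
Sun: 9:11 AM–6:48 PM = 9 h 37 min; less 45 min break → 8 h 52 min
Total worked: 54 h 7 min = 3247 min.
Regular 44 h 0 min = 2640 min at $37.50/h; overtime 10 h 7 min = 607 min at $56.25/h.
Pay = (2640 × $37.50 + 607 × $56.25) ÷ 60 = $2219.06.

$2219.06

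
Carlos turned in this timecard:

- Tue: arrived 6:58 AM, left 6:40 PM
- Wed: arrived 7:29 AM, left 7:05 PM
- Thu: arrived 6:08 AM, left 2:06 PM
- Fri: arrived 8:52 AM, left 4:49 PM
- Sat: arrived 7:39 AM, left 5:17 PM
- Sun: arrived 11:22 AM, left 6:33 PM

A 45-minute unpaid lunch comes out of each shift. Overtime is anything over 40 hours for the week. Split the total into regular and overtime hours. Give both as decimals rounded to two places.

Tue: 6:58 AM–6:40 PM = 11 h 42 min; less 45 min break → 10 h 57 min
Wed: 7:29 AM–7:05 PM = 11 h 36 min; less 45 min break → 10 h 51 min
Thu: 6:08 AM–2:06 PM = 7 h 58 min; less 45 min break → 7 h 13 min
Fri: 8:52 AM–4:49 PM = 7 h 57 min; less 45 min break → 7 h 12 min
Sat: 7:39 AM–5:17 PM = 9 h 38 min; less 45 min break → 8 h 53 min
Sun: 11:22 AM–6:33 PM = 7 h 11 min; less 45 min break → 6 h 26 min
Total worked: 51 h 32 min = 51.53 h.
Threshold 40 h → overtime 11 h 32 min, regular 40 h 0 min.

Regular 40.00 hours, overtime 11.53 hours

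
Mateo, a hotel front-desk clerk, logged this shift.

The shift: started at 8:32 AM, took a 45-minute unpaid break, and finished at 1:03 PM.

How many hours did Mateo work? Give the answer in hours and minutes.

3 h 46 min

The shift: 8:32 AM–1:03 PM = 4 h 31 min; less 45 min break → 3 h 46 min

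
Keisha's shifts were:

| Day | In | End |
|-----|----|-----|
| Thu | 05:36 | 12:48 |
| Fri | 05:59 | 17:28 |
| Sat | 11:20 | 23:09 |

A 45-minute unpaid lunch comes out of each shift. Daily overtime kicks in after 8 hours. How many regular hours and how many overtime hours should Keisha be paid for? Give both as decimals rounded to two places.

Thu: 05:36–12:48 = 7 h 12 min; less 45 min break → 6 h 27 min
Fri: 05:59–17:28 = 11 h 29 min; less 45 min break → 10 h 44 min
Sat: 11:20–23:09 = 11 h 49 min; less 45 min break → 11 h 4 min
Thu reg 6 h 27 min / OT 0 h 0 min; Fri reg 8 h 0 min / OT 2 h 44 min; Sat reg 8 h 0 min / OT 3 h 4 min.
Totals: regular 22 h 27 min, overtime 5 h 48 min.

Regular 22.45 hours, overtime 5.80 hours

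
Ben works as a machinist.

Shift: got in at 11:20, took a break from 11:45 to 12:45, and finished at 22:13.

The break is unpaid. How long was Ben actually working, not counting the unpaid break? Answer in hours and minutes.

Shift: 11:20–22:13 = 10 h 53 min; less 60 min break → 9 h 53 min

9 h 53 min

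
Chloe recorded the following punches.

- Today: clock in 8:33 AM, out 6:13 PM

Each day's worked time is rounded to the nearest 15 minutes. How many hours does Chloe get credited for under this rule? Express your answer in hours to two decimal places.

Today: 8:33 AM–6:13 PM = 9 h 40 min → rounds to 9 h 45 min

9.75 hours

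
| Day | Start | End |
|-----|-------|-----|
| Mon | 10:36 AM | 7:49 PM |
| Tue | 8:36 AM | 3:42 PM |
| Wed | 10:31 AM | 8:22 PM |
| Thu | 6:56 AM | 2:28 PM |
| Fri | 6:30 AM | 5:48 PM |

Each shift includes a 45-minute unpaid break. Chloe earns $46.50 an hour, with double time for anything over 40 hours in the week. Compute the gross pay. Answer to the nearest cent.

$1976.25

Mon: 10:36 AM–7:49 PM = 9 h 13 min; less 45 min break → 8 h 28 min
Tue: 8:36 AM–3:42 PM = 7 h 6 min; less 45 min break → 6 h 21 min
Wed: 10:31 AM–8:22 PM = 9 h 51 min; less 45 min break → 9 h 6 min
Thu: 6:56 AM–2:28 PM = 7 h 32 min; less 45 min break → 6 h 47 min
Fri: 6:30 AM–5:48 PM = 11 h 18 min; less 45 min break → 10 h 33 min
Total worked: 41 h 15 min = 2475 min.
Regular 40 h 0 min = 2400 min at $46.50/h; overtime 1 h 15 min = 75 min at $93.00/h.
Pay = (2400 × $46.50 + 75 × $93.00) ÷ 60 = $1976.25.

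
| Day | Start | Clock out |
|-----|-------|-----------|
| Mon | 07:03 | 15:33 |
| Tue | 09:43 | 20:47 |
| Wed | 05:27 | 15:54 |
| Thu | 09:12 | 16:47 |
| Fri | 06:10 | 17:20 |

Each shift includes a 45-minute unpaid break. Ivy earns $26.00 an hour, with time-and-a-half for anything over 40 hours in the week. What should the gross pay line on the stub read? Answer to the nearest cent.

$1235.65

Mon: 07:03–15:33 = 8 h 30 min; less 45 min break → 7 h 45 min
Tue: 09:43–20:47 = 11 h 4 min; less 45 min break → 10 h 19 min
Wed: 05:27–15:54 = 10 h 27 min; less 45 min break → 9 h 42 min
Thu: 09:12–16:47 = 7 h 35 min; less 45 min break → 6 h 50 min
Fri: 06:10–17:20 = 11 h 10 min; less 45 min break → 10 h 25 min
Total worked: 45 h 1 min = 2701 min.
Regular 40 h 0 min = 2400 min at $26.00/h; overtime 5 h 1 min = 301 min at $39.00/h.
Pay = (2400 × $26.00 + 301 × $39.00) ÷ 60 = $1235.65.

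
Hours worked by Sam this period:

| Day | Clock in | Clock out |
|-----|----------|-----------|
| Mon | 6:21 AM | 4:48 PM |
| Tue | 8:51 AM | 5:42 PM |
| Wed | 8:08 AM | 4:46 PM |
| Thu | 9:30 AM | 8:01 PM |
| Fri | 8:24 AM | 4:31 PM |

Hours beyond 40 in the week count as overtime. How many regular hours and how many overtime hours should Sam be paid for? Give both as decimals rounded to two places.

Regular 40.00 hours, overtime 6.57 hours

Mon: 6:21 AM–4:48 PM = 10 h 27 min
Tue: 8:51 AM–5:42 PM = 8 h 51 min
Wed: 8:08 AM–4:46 PM = 8 h 38 min
Thu: 9:30 AM–8:01 PM = 10 h 31 min
Fri: 8:24 AM–4:31 PM = 8 h 7 min
Total worked: 46 h 34 min = 46.57 h.
Threshold 40 h → overtime 6 h 34 min, regular 40 h 0 min.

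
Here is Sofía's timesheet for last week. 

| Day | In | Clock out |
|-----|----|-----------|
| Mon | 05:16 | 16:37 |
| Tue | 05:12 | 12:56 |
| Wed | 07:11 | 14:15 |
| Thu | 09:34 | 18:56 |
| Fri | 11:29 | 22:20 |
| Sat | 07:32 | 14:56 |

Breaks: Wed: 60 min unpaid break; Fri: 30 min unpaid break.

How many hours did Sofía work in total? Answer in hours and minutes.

Mon: 05:16–16:37 = 11 h 21 min
Tue: 05:12–12:56 = 7 h 44 min
Wed: 07:11–14:15 = 7 h 4 min; less 60 min break → 6 h 4 min
Thu: 09:34–18:56 = 9 h 22 min
Fri: 11:29–22:20 = 10 h 51 min; less 30 min break → 10 h 21 min
Sat: 07:32–14:56 = 7 h 24 min
Total: 11 h 21 min + 7 h 44 min + 6 h 4 min + 9 h 22 min + 10 h 21 min + 7 h 24 min = 52 h 16 min.

52 h 16 min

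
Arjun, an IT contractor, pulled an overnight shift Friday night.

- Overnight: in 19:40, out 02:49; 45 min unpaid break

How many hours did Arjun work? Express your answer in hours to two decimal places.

6.40 hours

Overnight: 19:40 → midnight = 4 h 20 min; midnight → 02:49 = 2 h 49 min; span 7 h 9 min; less 45 min break → 6 h 24 min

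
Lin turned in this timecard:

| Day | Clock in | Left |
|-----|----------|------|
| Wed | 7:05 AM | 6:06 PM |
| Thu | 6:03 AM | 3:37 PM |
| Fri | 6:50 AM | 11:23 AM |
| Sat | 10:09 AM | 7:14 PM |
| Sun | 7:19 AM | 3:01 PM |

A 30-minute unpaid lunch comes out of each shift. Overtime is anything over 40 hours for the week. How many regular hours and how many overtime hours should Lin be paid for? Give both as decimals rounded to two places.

Regular 39.42 hours, overtime 0.00 hours

Wed: 7:05 AM–6:06 PM = 11 h 1 min; less 30 min break → 10 h 31 min
Thu: 6:03 AM–3:37 PM = 9 h 34 min; less 30 min break → 9 h 4 min
Fri: 6:50 AM–11:23 AM = 4 h 33 min; less 30 min break → 4 h 3 min
Sat: 10:09 AM–7:14 PM = 9 h 5 min; less 30 min break → 8 h 35 min
Sun: 7:19 AM–3:01 PM = 7 h 42 min; less 30 min break → 7 h 12 min
Total worked: 39 h 25 min = 39.42 h.
Threshold 40 h → overtime 0 h 0 min, regular 39 h 25 min.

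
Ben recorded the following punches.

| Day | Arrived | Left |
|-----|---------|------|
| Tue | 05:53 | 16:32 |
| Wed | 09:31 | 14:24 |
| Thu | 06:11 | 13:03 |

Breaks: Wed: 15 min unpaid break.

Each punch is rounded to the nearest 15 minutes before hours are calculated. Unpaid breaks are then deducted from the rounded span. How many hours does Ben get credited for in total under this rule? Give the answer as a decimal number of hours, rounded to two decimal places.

Tue: in 05:53→06:00, out 16:32→16:30; 10 h 30 min
Wed: in 09:31→09:30, out 14:24→14:30; 5 h 0 min − 15 min = 4 h 45 min
Thu: in 06:11→06:15, out 13:03→13:00; 6 h 45 min
Total credited: 22 h 0 min.

22.00 hours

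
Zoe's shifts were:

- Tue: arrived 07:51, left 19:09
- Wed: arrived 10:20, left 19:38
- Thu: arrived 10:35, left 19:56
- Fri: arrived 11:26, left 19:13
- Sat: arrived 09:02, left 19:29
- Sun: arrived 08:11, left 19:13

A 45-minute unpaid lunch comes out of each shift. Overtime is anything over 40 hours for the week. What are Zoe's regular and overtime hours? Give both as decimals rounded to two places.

Tue: 07:51–19:09 = 11 h 18 min; less 45 min break → 10 h 33 min
Wed: 10:20–19:38 = 9 h 18 min; less 45 min break → 8 h 33 min
Thu: 10:35–19:56 = 9 h 21 min; less 45 min break → 8 h 36 min
Fri: 11:26–19:13 = 7 h 47 min; less 45 min break → 7 h 2 min
Sat: 09:02–19:29 = 10 h 27 min; less 45 min break → 9 h 42 min
Sun: 08:11–19:13 = 11 h 2 min; less 45 min break → 10 h 17 min
Total worked: 54 h 43 min = 54.72 h.
Threshold 40 h → overtime 14 h 43 min, regular 40 h 0 min.

Regular 40.00 hours, overtime 14.72 hours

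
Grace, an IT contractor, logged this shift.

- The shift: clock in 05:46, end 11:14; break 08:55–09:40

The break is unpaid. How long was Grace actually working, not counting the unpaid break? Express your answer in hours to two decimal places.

The shift: 05:46–11:14 = 5 h 28 min; less 45 min break → 4 h 43 min

4.72 hours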